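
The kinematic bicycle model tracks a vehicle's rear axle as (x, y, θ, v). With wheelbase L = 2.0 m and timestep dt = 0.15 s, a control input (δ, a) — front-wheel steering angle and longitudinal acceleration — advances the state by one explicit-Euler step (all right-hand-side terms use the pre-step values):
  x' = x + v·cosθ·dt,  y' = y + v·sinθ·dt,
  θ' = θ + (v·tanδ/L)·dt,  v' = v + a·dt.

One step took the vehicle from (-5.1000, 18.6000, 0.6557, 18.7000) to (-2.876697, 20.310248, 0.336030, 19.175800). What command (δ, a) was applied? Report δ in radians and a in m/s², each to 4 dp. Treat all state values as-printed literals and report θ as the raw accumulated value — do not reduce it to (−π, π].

a = (v'−v)/dt = (0.475800)/0.15 = 3.1720
Δθ = θ'−θ = -0.319670;  (v·dt/L) = 18.7000·0.15/2.0 = 1.402500
tan δ = Δθ·L/(v·dt) = -0.227929  →  δ = -0.2241

δ = -0.2241, a = 3.1720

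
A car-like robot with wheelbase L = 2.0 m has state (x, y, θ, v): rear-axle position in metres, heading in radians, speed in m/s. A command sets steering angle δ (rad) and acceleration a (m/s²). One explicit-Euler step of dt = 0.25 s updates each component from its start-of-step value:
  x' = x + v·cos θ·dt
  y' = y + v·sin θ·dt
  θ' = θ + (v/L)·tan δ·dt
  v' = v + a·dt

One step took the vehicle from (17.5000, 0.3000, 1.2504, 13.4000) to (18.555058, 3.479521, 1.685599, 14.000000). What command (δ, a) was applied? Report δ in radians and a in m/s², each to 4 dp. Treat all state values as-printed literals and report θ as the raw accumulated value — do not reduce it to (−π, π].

a = (v'−v)/dt = (0.600000)/0.25 = 2.4000
Δθ = θ'−θ = 0.435199;  (v·dt/L) = 13.4000·0.25/2.0 = 1.675000
tan δ = Δθ·L/(v·dt) = 0.259820  →  δ = 0.2542

δ = 0.2542, a = 2.4000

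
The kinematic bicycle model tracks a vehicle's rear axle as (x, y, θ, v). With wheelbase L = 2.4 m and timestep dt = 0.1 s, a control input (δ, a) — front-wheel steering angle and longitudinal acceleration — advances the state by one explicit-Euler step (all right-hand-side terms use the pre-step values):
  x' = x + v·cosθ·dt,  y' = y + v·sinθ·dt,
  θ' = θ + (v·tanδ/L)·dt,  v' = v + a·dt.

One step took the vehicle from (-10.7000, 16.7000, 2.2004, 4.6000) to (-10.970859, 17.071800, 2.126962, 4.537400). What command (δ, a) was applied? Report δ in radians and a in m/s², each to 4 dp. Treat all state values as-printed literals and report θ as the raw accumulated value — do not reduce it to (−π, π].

a = (v'−v)/dt = (-0.062600)/0.1 = -0.6260
Δθ = θ'−θ = -0.073438;  (v·dt/L) = 4.6000·0.1/2.4 = 0.191667
tan δ = Δθ·L/(v·dt) = -0.383155  →  δ = -0.3659

δ = -0.3659, a = -0.6260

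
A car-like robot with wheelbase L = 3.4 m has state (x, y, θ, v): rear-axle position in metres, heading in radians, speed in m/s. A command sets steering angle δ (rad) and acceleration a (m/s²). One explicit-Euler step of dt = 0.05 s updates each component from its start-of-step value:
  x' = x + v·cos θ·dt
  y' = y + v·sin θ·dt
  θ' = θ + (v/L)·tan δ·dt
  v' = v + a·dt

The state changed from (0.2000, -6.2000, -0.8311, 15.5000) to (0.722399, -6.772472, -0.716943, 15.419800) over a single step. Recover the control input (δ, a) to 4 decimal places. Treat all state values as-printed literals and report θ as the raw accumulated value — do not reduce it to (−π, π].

δ = 0.4643, a = -1.6040

a = (v'−v)/dt = (-0.080200)/0.05 = -1.6040
Δθ = θ'−θ = 0.114157;  (v·dt/L) = 15.5000·0.05/3.4 = 0.227941
tan δ = Δθ·L/(v·dt) = 0.500818  →  δ = 0.4643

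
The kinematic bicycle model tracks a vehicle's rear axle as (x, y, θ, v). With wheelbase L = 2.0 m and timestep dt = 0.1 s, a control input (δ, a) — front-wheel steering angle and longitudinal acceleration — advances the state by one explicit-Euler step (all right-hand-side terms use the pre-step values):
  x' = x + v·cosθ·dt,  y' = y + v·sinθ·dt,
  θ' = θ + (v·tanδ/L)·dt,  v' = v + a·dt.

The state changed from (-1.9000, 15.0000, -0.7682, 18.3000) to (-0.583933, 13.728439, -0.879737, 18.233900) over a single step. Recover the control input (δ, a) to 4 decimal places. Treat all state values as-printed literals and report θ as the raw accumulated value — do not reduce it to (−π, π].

a = (v'−v)/dt = (-0.066100)/0.1 = -0.6610
Δθ = θ'−θ = -0.111537;  (v·dt/L) = 18.3000·0.1/2.0 = 0.915000
tan δ = Δθ·L/(v·dt) = -0.121898  →  δ = -0.1213

δ = -0.1213, a = -0.6610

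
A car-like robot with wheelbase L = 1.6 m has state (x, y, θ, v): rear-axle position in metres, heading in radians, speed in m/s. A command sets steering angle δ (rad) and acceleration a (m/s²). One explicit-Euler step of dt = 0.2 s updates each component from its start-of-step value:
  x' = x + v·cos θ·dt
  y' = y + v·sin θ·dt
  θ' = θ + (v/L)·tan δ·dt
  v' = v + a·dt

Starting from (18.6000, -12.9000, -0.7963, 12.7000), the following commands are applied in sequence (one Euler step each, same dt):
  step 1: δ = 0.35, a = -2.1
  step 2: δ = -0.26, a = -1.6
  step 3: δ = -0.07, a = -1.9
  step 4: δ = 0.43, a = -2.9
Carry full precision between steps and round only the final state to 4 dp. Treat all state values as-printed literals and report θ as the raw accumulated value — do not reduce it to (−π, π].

after step 1 (δ=0.35, a=-2.1): (20.376365, -14.715524, -0.216817, 12.280000)
after step 2 (δ=-0.26, a=-1.6): (22.774862, -15.243865, -0.625160, 11.960000)
after step 3 (δ=-0.07, a=-1.9): (24.714462, -16.643729, -0.729982, 11.580000)
after step 4 (δ=0.43, a=-2.9): (26.440314, -18.188167, -0.066128, 11.000000)

(26.4403, -18.1882, -0.0661, 11.0000)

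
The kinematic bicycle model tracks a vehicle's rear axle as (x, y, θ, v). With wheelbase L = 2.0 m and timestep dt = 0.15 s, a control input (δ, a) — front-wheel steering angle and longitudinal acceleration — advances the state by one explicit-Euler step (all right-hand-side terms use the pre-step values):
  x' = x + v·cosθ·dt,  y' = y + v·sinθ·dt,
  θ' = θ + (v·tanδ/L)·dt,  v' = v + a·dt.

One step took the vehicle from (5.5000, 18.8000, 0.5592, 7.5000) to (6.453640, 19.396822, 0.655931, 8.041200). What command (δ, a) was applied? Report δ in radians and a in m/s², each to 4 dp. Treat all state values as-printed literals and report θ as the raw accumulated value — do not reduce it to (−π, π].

δ = 0.1703, a = 3.6080

a = (v'−v)/dt = (0.541200)/0.15 = 3.6080
Δθ = θ'−θ = 0.096731;  (v·dt/L) = 7.5000·0.15/2.0 = 0.562500
tan δ = Δθ·L/(v·dt) = 0.171966  →  δ = 0.1703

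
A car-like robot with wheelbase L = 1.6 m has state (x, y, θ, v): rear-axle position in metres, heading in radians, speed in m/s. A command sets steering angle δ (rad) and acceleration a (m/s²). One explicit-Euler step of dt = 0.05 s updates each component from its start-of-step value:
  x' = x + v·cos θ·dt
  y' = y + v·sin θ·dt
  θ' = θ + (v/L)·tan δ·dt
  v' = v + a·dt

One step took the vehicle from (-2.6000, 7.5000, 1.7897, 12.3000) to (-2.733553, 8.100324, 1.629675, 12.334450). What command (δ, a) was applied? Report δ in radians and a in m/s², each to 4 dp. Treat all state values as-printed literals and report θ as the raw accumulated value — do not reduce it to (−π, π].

a = (v'−v)/dt = (0.034450)/0.05 = 0.6890
Δθ = θ'−θ = -0.160025;  (v·dt/L) = 12.3000·0.05/1.6 = 0.384375
tan δ = Δθ·L/(v·dt) = -0.416325  →  δ = -0.3945

δ = -0.3945, a = 0.6890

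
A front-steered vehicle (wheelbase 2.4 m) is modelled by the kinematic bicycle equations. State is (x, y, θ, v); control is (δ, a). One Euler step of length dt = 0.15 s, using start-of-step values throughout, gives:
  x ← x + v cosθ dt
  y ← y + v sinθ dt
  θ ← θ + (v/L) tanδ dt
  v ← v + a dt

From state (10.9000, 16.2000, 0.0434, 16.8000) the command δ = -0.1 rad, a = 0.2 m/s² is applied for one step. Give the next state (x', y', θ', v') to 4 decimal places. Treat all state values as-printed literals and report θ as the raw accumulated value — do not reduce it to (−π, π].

(13.4176, 16.3093, -0.0620, 16.8300)

x' = 10.9000 + 16.8000·cos(0.0434)·0.15 = 13.4176
y' = 16.2000 + 16.8000·sin(0.0434)·0.15 = 16.3093
θ' = 0.0434 + (16.8000/2.4)·tan(-0.1)·0.15 = -0.0620
v' = 16.8000 + 0.2000·0.15 = 16.8300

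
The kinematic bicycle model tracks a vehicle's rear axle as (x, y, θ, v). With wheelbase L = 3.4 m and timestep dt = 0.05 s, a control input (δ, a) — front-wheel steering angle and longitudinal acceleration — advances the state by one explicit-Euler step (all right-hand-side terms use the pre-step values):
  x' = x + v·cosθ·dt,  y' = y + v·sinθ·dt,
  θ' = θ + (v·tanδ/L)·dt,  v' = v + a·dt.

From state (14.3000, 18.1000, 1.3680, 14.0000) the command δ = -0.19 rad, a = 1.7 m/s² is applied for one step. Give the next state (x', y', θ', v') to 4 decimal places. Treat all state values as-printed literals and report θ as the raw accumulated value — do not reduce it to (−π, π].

(14.4410, 18.7857, 1.3284, 14.0850)

x' = 14.3000 + 14.0000·cos(1.3680)·0.05 = 14.4410
y' = 18.1000 + 14.0000·sin(1.3680)·0.05 = 18.7857
θ' = 1.3680 + (14.0000/3.4)·tan(-0.19)·0.05 = 1.3284
v' = 14.0000 + 1.7000·0.05 = 14.0850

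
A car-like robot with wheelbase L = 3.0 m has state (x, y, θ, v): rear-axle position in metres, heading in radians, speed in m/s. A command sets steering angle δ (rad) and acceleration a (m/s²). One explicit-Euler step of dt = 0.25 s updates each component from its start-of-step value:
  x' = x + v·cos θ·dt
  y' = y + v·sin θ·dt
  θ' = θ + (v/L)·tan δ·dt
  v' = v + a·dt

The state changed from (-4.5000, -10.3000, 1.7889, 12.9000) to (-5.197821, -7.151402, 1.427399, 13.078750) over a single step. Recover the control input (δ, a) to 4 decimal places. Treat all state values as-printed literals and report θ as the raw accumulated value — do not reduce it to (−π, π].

δ = -0.3244, a = 0.7150

a = (v'−v)/dt = (0.178750)/0.25 = 0.7150
Δθ = θ'−θ = -0.361501;  (v·dt/L) = 12.9000·0.25/3.0 = 1.075000
tan δ = Δθ·L/(v·dt) = -0.336280  →  δ = -0.3244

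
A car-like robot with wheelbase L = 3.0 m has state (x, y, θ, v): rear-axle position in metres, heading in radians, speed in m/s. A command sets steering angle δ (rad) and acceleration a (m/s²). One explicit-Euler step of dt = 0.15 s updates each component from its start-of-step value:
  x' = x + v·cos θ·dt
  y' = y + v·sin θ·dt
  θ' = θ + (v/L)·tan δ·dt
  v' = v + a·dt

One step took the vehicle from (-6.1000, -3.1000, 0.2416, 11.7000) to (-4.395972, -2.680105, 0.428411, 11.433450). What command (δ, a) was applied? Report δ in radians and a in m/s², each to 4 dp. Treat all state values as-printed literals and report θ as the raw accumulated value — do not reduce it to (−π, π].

a = (v'−v)/dt = (-0.266550)/0.15 = -1.7770
Δθ = θ'−θ = 0.186811;  (v·dt/L) = 11.7000·0.15/3.0 = 0.585000
tan δ = Δθ·L/(v·dt) = 0.319335  →  δ = 0.3091

δ = 0.3091, a = -1.7770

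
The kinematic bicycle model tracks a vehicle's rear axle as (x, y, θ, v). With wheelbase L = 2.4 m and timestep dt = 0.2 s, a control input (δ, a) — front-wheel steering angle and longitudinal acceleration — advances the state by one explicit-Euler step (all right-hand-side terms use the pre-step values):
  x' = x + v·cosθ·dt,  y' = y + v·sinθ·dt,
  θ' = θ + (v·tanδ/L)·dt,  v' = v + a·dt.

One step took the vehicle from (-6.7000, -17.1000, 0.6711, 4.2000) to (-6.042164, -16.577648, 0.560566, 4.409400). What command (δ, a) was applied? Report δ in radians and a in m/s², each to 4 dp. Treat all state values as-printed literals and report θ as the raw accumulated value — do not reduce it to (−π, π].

a = (v'−v)/dt = (0.209400)/0.2 = 1.0470
Δθ = θ'−θ = -0.110534;  (v·dt/L) = 4.2000·0.2/2.4 = 0.350000
tan δ = Δθ·L/(v·dt) = -0.315811  →  δ = -0.3059

δ = -0.3059, a = 1.0470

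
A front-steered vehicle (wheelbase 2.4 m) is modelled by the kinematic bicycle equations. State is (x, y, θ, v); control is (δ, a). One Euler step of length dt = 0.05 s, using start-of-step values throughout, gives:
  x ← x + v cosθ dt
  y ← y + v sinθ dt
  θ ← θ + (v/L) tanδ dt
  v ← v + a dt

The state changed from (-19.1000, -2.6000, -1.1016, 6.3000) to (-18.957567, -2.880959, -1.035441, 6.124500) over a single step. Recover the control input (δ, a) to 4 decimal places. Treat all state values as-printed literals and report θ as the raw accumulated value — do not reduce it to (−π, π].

a = (v'−v)/dt = (-0.175500)/0.05 = -3.5100
Δθ = θ'−θ = 0.066159;  (v·dt/L) = 6.3000·0.05/2.4 = 0.131250
tan δ = Δθ·L/(v·dt) = 0.504069  →  δ = 0.4669

δ = 0.4669, a = -3.5100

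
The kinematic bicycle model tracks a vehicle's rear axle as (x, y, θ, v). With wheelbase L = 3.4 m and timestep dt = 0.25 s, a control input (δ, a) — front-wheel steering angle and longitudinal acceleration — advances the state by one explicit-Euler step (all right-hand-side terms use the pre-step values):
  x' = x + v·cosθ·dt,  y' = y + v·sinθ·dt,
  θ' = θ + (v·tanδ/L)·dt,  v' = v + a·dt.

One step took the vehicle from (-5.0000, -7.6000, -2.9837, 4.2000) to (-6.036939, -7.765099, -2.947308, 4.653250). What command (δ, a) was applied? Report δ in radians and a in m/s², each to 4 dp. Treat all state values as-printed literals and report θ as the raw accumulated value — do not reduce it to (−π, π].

δ = 0.1173, a = 1.8130

a = (v'−v)/dt = (0.453250)/0.25 = 1.8130
Δθ = θ'−θ = 0.036392;  (v·dt/L) = 4.2000·0.25/3.4 = 0.308824
tan δ = Δθ·L/(v·dt) = 0.117841  →  δ = 0.1173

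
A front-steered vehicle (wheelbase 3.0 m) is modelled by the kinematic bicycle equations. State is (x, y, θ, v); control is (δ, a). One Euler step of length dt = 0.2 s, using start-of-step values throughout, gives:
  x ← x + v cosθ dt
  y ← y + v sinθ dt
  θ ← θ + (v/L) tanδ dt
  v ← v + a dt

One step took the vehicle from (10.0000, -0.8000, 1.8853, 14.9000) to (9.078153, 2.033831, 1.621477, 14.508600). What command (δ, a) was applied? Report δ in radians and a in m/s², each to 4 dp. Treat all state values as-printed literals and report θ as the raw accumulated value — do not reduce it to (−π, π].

a = (v'−v)/dt = (-0.391400)/0.2 = -1.9570
Δθ = θ'−θ = -0.263823;  (v·dt/L) = 14.9000·0.2/3.0 = 0.993333
tan δ = Δθ·L/(v·dt) = -0.265594  →  δ = -0.2596

δ = -0.2596, a = -1.9570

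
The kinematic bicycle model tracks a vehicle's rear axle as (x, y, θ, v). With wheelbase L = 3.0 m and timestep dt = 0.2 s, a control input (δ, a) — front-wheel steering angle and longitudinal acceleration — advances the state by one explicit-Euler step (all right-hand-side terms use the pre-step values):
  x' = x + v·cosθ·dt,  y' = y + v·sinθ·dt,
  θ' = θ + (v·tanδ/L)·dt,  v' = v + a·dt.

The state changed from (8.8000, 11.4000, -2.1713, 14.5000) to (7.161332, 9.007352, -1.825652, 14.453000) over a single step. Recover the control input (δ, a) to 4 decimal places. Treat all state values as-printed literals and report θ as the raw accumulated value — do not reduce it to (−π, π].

a = (v'−v)/dt = (-0.047000)/0.2 = -0.2350
Δθ = θ'−θ = 0.345648;  (v·dt/L) = 14.5000·0.2/3.0 = 0.966667
tan δ = Δθ·L/(v·dt) = 0.357567  →  δ = 0.3434

δ = 0.3434, a = -0.2350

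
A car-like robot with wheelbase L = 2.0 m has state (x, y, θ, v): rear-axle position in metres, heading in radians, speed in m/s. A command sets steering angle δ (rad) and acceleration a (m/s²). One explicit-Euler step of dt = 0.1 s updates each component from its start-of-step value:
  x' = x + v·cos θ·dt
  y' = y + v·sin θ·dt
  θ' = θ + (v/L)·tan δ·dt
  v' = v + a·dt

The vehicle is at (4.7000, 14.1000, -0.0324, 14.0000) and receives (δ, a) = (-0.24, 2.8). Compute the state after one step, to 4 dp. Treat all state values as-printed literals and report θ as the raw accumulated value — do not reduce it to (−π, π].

x' = 4.7000 + 14.0000·cos(-0.0324)·0.1 = 6.0993
y' = 14.1000 + 14.0000·sin(-0.0324)·0.1 = 14.0546
θ' = -0.0324 + (14.0000/2.0)·tan(-0.24)·0.1 = -0.2037
v' = 14.0000 + 2.8000·0.1 = 14.2800

(6.0993, 14.0546, -0.2037, 14.2800)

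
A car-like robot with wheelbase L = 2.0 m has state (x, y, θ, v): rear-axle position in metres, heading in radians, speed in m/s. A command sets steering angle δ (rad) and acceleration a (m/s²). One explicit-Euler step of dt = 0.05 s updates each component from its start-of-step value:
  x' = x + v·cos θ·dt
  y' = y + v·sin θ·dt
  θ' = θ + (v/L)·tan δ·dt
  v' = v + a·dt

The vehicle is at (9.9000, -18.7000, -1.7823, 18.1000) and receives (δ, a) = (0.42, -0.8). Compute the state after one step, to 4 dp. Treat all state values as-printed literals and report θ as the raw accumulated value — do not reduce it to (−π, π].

x' = 9.9000 + 18.1000·cos(-1.7823)·0.05 = 9.7100
y' = -18.7000 + 18.1000·sin(-1.7823)·0.05 = -19.5848
θ' = -1.7823 + (18.1000/2.0)·tan(0.42)·0.05 = -1.5802
v' = 18.1000 − 0.8000·0.05 = 18.0600

(9.7100, -19.5848, -1.5802, 18.0600)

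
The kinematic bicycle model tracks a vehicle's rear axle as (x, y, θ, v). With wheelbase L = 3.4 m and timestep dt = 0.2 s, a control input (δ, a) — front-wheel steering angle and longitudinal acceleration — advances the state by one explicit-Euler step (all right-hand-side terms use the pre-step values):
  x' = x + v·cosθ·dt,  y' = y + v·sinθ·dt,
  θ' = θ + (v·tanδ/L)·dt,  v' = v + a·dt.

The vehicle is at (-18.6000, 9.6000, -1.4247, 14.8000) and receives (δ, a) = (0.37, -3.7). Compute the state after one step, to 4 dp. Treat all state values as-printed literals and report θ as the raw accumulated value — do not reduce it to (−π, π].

x' = -18.6000 + 14.8000·cos(-1.4247)·0.2 = -18.1691
y' = 9.6000 + 14.8000·sin(-1.4247)·0.2 = 6.6715
θ' = -1.4247 + (14.8000/3.4)·tan(0.37)·0.2 = -1.0870
v' = 14.8000 − 3.7000·0.2 = 14.0600

(-18.1691, 6.6715, -1.0870, 14.0600)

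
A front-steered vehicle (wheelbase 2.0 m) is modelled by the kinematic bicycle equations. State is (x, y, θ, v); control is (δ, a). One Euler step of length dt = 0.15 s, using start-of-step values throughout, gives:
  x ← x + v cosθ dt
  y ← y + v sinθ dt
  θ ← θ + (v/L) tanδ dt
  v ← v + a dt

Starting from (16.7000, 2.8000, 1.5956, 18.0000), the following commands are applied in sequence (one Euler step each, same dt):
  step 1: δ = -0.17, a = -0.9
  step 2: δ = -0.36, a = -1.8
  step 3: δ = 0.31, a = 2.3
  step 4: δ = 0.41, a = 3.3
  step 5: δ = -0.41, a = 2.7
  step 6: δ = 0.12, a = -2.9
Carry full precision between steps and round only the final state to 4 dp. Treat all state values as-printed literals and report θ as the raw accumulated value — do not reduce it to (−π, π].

after step 1 (δ=-0.17, a=-0.9): (16.633037, 5.499169, 1.363863, 17.865000)
after step 2 (δ=-0.36, a=-1.8): (17.183617, 8.121749, 0.859531, 17.595000)
after step 3 (δ=0.31, a=2.3): (18.906501, 10.121076, 1.282243, 17.940000)
after step 4 (δ=0.41, a=3.3): (19.672268, 12.700821, 1.867039, 18.435000)
after step 5 (δ=-0.41, a=2.7): (18.865012, 15.345617, 1.266107, 18.840000)
after step 6 (δ=0.12, a=-2.9): (19.712803, 18.041452, 1.436486, 18.405000)

(19.7128, 18.0415, 1.4365, 18.4050)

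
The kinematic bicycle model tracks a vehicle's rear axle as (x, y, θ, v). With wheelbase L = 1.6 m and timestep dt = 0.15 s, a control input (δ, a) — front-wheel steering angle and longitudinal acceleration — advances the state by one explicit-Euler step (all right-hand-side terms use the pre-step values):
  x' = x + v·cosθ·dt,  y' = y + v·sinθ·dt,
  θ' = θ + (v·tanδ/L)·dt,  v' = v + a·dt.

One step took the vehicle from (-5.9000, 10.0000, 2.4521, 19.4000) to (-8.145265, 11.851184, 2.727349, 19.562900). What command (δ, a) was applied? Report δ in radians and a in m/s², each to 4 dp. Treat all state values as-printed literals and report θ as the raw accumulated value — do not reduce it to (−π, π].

a = (v'−v)/dt = (0.162900)/0.15 = 1.0860
Δθ = θ'−θ = 0.275249;  (v·dt/L) = 19.4000·0.15/1.6 = 1.818750
tan δ = Δθ·L/(v·dt) = 0.151340  →  δ = 0.1502

δ = 0.1502, a = 1.0860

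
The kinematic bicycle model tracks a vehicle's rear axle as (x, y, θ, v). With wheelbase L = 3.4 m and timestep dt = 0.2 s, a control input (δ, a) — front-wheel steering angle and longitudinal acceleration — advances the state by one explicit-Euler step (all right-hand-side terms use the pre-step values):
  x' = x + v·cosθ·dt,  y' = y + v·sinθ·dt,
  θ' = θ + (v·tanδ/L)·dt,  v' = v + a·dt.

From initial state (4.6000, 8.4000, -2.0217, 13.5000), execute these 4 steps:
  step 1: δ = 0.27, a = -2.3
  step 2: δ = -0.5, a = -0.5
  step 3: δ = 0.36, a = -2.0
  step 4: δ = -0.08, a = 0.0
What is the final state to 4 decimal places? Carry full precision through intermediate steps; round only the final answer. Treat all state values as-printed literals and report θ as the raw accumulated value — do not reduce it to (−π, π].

(0.3673, -0.9728, -1.9936, 12.5400)

after step 1 (δ=0.27, a=-2.3): (3.423397, 5.969855, -1.801921, 13.040000)
after step 2 (δ=-0.5, a=-0.5): (2.825974, 3.431204, -2.220968, 12.940000)
after step 3 (δ=0.36, a=-2.0): (1.259399, 1.371207, -1.934459, 12.540000)
after step 4 (δ=-0.08, a=0.0): (0.367305, -0.972771, -1.993597, 12.540000)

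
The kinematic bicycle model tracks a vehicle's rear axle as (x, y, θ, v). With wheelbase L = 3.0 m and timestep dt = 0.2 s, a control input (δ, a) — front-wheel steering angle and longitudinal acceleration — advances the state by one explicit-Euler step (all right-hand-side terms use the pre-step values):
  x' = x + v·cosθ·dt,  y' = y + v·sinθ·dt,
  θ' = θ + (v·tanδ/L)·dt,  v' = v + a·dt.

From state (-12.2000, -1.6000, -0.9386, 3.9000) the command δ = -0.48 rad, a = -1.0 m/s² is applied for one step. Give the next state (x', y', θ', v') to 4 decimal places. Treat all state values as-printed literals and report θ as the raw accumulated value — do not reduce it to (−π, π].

x' = -12.2000 + 3.9000·cos(-0.9386)·0.2 = -11.7391
y' = -1.6000 + 3.9000·sin(-0.9386)·0.2 = -2.2293
θ' = -0.9386 + (3.9000/3.0)·tan(-0.48)·0.2 = -1.0740
v' = 3.9000 − 1.0000·0.2 = 3.7000

(-11.7391, -2.2293, -1.0740, 3.7000)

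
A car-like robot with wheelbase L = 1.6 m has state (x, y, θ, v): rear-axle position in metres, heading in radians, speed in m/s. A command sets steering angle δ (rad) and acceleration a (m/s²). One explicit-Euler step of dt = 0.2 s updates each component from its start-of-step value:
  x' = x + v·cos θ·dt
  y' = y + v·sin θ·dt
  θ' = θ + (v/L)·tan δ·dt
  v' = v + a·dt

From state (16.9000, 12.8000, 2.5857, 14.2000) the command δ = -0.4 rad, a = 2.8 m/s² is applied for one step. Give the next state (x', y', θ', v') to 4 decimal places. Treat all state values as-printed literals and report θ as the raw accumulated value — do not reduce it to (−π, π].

x' = 16.9000 + 14.2000·cos(2.5857)·0.2 = 14.4876
y' = 12.8000 + 14.2000·sin(2.5857)·0.2 = 14.2987
θ' = 2.5857 + (14.2000/1.6)·tan(-0.4)·0.2 = 1.8352
v' = 14.2000 + 2.8000·0.2 = 14.7600

(14.4876, 14.2987, 1.8352, 14.7600)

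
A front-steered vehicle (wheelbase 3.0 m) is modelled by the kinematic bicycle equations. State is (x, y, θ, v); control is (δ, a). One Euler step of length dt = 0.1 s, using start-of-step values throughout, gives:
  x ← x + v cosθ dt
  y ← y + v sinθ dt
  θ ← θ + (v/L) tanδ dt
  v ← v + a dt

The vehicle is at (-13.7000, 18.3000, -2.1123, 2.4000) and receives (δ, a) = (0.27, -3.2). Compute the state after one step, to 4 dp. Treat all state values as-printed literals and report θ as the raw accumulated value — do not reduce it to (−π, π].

x' = -13.7000 + 2.4000·cos(-2.1123)·0.1 = -13.8237
y' = 18.3000 + 2.4000·sin(-2.1123)·0.1 = 18.0943
θ' = -2.1123 + (2.4000/3.0)·tan(0.27)·0.1 = -2.0902
v' = 2.4000 − 3.2000·0.1 = 2.0800

(-13.8237, 18.0943, -2.0902, 2.0800)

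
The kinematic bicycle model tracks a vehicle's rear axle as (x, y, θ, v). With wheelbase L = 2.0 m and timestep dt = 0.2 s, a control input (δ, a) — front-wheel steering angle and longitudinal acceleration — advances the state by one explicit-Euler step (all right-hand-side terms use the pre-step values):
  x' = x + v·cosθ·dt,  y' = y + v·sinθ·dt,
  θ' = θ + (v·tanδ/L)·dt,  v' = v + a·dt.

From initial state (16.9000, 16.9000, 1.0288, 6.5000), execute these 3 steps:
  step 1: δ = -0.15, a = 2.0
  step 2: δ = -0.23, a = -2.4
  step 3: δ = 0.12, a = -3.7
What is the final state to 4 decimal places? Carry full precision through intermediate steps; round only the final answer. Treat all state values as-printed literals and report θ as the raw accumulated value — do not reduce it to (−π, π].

(19.3177, 20.0133, 0.8464, 5.6800)

after step 1 (δ=-0.15, a=2.0): (17.570601, 18.013685, 0.930562, 6.900000)
after step 2 (δ=-0.23, a=-2.4): (18.394990, 19.120384, 0.769003, 6.420000)
after step 3 (δ=0.12, a=-3.7): (19.317678, 20.013302, 0.846415, 5.680000)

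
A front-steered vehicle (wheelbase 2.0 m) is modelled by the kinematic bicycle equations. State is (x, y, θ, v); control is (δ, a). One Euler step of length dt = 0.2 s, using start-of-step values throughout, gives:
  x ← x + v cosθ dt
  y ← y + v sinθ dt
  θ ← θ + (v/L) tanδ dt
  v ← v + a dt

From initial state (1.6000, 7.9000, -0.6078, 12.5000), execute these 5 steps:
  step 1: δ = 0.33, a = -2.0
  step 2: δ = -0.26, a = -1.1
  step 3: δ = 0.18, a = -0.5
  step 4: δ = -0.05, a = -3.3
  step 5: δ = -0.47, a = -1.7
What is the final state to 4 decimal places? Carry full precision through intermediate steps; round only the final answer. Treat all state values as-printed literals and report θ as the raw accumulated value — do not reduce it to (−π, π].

after step 1 (δ=0.33, a=-2.0): (3.652266, 6.472343, -0.179644, 12.100000)
after step 2 (δ=-0.26, a=-1.1): (6.033322, 6.039939, -0.501530, 11.880000)
after step 3 (δ=0.18, a=-0.5): (8.116713, 4.897635, -0.285350, 11.780000)
after step 4 (δ=-0.05, a=-3.3): (10.377443, 4.234437, -0.344299, 11.120000)
after step 5 (δ=-0.47, a=-1.7): (12.470922, 3.483754, -0.909157, 10.780000)

(12.4709, 3.4838, -0.9092, 10.7800)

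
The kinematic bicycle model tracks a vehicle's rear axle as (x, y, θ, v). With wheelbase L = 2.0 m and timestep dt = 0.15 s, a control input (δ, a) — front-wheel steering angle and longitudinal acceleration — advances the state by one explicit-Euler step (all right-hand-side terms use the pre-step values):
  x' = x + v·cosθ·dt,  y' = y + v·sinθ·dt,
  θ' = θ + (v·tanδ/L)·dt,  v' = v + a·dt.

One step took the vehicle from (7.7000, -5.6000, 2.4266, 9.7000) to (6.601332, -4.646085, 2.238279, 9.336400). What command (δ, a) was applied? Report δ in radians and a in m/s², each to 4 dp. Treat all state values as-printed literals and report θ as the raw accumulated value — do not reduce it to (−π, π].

δ = -0.2533, a = -2.4240

a = (v'−v)/dt = (-0.363600)/0.15 = -2.4240
Δθ = θ'−θ = -0.188321;  (v·dt/L) = 9.7000·0.15/2.0 = 0.727500
tan δ = Δθ·L/(v·dt) = -0.258860  →  δ = -0.2533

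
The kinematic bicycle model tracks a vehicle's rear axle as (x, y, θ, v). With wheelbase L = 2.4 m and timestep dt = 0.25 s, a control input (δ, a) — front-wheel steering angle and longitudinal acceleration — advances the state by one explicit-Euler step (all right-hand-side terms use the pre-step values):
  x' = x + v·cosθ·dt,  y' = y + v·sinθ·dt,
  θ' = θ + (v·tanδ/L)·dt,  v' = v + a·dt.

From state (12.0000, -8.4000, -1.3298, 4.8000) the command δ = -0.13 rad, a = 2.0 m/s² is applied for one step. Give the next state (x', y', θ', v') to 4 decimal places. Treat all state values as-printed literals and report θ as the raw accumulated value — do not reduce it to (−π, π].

(12.2864, -9.5653, -1.3952, 5.3000)

x' = 12.0000 + 4.8000·cos(-1.3298)·0.25 = 12.2864
y' = -8.4000 + 4.8000·sin(-1.3298)·0.25 = -9.5653
θ' = -1.3298 + (4.8000/2.4)·tan(-0.13)·0.25 = -1.3952
v' = 4.8000 + 2.0000·0.25 = 5.3000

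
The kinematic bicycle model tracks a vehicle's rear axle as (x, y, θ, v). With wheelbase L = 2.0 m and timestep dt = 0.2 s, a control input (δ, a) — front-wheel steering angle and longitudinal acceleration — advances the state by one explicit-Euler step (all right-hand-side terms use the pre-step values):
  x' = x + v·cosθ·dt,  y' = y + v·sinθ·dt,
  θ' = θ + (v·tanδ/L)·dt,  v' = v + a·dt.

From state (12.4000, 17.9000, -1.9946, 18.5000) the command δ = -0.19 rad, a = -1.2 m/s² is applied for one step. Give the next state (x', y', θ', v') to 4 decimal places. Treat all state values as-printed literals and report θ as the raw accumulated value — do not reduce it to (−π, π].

x' = 12.4000 + 18.5000·cos(-1.9946)·0.2 = 10.8784
y' = 17.9000 + 18.5000·sin(-1.9946)·0.2 = 14.5273
θ' = -1.9946 + (18.5000/2.0)·tan(-0.19)·0.2 = -2.3504
v' = 18.5000 − 1.2000·0.2 = 18.2600

(10.8784, 14.5273, -2.3504, 18.2600)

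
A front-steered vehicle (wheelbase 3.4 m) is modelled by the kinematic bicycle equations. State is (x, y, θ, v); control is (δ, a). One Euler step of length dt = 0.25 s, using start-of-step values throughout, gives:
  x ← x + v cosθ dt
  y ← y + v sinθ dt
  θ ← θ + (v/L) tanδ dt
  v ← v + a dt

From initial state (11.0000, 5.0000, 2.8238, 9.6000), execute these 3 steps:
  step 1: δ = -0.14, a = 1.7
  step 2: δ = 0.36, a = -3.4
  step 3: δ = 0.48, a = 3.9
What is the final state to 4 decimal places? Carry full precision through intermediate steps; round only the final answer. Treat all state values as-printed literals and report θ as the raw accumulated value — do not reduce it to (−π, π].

after step 1 (δ=-0.14, a=1.7): (8.720174, 5.749929, 2.724326, 10.025000)
after step 2 (δ=0.36, a=-3.4): (6.428960, 6.765621, 3.001784, 9.175000)
after step 3 (δ=0.48, a=3.9): (4.157591, 7.085262, 3.353005, 10.150000)

(4.1576, 7.0853, 3.3530, 10.1500)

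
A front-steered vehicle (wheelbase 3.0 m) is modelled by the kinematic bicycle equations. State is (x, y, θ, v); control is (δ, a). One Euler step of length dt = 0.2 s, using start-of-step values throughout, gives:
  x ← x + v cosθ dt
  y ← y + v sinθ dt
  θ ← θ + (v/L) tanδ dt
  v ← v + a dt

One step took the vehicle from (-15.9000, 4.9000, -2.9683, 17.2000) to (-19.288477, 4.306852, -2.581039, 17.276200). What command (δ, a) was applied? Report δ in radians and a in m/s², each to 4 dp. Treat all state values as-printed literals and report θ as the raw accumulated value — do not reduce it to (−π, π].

δ = 0.3257, a = 0.3810

a = (v'−v)/dt = (0.076200)/0.2 = 0.3810
Δθ = θ'−θ = 0.387261;  (v·dt/L) = 17.2000·0.2/3.0 = 1.146667
tan δ = Δθ·L/(v·dt) = 0.337728  →  δ = 0.3257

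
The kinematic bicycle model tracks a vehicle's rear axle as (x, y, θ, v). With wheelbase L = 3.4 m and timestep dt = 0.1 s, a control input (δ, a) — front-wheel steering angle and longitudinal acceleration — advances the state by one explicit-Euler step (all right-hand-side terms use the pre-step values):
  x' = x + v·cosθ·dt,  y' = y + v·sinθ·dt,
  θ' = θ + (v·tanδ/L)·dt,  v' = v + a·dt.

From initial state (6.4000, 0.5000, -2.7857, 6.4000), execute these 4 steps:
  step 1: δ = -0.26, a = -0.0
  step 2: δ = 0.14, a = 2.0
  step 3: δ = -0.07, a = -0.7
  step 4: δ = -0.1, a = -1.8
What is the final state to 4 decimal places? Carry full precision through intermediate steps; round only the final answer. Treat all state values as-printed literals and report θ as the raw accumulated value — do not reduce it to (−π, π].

after step 1 (δ=-0.26, a=-0.0): (5.800105, 0.277007, -2.835775, 6.400000)
after step 2 (δ=0.14, a=2.0): (5.189800, 0.084320, -2.809248, 6.600000)
after step 3 (δ=-0.07, a=-0.7): (4.565916, -0.131012, -2.822859, 6.530000)
after step 4 (δ=-0.1, a=-1.8): (3.945805, -0.335639, -2.842129, 6.350000)

(3.9458, -0.3356, -2.8421, 6.3500)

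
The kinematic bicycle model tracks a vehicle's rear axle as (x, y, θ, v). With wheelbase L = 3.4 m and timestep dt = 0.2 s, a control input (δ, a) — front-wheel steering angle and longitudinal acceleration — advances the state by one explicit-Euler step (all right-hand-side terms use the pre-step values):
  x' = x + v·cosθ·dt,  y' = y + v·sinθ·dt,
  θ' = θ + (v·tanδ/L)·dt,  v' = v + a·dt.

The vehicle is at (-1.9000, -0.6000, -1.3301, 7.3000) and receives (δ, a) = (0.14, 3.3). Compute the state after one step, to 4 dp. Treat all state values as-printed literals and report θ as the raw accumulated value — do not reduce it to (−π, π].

(-1.5520, -2.0179, -1.2696, 7.9600)

x' = -1.9000 + 7.3000·cos(-1.3301)·0.2 = -1.5520
y' = -0.6000 + 7.3000·sin(-1.3301)·0.2 = -2.0179
θ' = -1.3301 + (7.3000/3.4)·tan(0.14)·0.2 = -1.2696
v' = 7.3000 + 3.3000·0.2 = 7.9600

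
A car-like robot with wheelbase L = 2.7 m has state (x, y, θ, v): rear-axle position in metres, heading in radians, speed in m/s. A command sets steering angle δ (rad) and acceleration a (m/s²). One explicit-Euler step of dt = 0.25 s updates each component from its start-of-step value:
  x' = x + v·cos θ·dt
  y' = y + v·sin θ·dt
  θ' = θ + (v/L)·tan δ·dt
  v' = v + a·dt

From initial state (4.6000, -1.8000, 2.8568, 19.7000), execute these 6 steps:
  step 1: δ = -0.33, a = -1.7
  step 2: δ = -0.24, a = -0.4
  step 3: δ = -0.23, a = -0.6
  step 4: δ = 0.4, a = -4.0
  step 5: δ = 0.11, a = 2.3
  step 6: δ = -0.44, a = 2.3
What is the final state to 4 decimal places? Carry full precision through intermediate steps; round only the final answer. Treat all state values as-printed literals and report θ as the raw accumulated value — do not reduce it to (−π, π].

(-8.7456, 20.0039, 1.4979, 19.1750)

after step 1 (δ=-0.33, a=-1.7): (-0.126621, -0.416280, 2.232009, 19.275000)
after step 2 (δ=-0.24, a=-0.4): (-3.085693, 3.386909, 1.795258, 19.175000)
after step 3 (δ=-0.23, a=-0.6): (-4.152693, 8.060404, 1.379545, 19.025000)
after step 4 (δ=0.4, a=-4.0): (-3.248589, 12.729934, 2.124327, 18.025000)
after step 5 (δ=0.11, a=2.3): (-5.617496, 16.563283, 2.308659, 18.600000)
after step 6 (δ=-0.44, a=2.3): (-8.745587, 20.003857, 1.497870, 19.175000)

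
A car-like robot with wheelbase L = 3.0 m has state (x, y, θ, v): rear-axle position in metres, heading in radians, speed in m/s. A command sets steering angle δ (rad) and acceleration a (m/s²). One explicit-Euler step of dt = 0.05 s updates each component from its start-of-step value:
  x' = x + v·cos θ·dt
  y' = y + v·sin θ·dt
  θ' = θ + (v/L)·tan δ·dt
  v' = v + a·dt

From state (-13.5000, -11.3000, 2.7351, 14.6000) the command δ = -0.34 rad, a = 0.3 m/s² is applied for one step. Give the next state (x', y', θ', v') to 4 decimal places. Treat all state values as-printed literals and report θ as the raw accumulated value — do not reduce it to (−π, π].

x' = -13.5000 + 14.6000·cos(2.7351)·0.05 = -14.1705
y' = -11.3000 + 14.6000·sin(2.7351)·0.05 = -11.0114
θ' = 2.7351 + (14.6000/3.0)·tan(-0.34)·0.05 = 2.6490
v' = 14.6000 + 0.3000·0.05 = 14.6150

(-14.1705, -11.0114, 2.6490, 14.6150)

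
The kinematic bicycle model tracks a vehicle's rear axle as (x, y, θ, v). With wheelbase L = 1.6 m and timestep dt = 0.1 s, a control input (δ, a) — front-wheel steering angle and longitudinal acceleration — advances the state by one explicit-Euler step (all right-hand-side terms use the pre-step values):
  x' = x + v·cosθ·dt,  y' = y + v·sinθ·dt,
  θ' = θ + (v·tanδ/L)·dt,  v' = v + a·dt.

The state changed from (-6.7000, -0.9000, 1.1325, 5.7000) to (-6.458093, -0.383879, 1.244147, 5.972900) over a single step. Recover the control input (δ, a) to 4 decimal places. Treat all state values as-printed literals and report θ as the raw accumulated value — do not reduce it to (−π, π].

δ = 0.3037, a = 2.7290

a = (v'−v)/dt = (0.272900)/0.1 = 2.7290
Δθ = θ'−θ = 0.111647;  (v·dt/L) = 5.7000·0.1/1.6 = 0.356250
tan δ = Δθ·L/(v·dt) = 0.313395  →  δ = 0.3037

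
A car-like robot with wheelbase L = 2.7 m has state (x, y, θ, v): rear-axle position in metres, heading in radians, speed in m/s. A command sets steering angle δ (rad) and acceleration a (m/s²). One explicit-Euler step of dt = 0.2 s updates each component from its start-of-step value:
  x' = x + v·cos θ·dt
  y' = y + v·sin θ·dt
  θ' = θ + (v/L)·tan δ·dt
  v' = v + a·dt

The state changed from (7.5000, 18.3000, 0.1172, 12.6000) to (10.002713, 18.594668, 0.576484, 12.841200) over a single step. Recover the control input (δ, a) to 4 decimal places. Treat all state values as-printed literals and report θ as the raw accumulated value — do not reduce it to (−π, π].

δ = 0.4573, a = 1.2060

a = (v'−v)/dt = (0.241200)/0.2 = 1.2060
Δθ = θ'−θ = 0.459284;  (v·dt/L) = 12.6000·0.2/2.7 = 0.933333
tan δ = Δθ·L/(v·dt) = 0.492090  →  δ = 0.4573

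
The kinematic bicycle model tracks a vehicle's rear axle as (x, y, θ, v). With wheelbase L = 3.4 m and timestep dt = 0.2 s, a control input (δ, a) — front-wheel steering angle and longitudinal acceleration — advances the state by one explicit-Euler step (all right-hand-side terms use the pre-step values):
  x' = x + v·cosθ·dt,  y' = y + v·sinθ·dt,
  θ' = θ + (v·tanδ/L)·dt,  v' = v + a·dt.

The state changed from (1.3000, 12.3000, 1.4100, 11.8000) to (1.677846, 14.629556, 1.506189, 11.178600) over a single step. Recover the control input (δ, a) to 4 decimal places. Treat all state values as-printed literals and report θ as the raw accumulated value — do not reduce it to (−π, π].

a = (v'−v)/dt = (-0.621400)/0.2 = -3.1070
Δθ = θ'−θ = 0.096189;  (v·dt/L) = 11.8000·0.2/3.4 = 0.694118
tan δ = Δθ·L/(v·dt) = 0.138577  →  δ = 0.1377

δ = 0.1377, a = -3.1070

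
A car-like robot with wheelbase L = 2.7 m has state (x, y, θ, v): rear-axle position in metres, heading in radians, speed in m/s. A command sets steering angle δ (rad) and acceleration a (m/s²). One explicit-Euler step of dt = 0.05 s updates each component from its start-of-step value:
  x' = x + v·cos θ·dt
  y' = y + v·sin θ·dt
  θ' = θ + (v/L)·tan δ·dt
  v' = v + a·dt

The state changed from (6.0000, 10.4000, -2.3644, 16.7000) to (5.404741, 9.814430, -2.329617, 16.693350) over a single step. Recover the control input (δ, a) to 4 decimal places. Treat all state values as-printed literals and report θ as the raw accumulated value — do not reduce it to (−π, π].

a = (v'−v)/dt = (-0.006650)/0.05 = -0.1330
Δθ = θ'−θ = 0.034783;  (v·dt/L) = 16.7000·0.05/2.7 = 0.309259
tan δ = Δθ·L/(v·dt) = 0.112472  →  δ = 0.1120

δ = 0.1120, a = -0.1330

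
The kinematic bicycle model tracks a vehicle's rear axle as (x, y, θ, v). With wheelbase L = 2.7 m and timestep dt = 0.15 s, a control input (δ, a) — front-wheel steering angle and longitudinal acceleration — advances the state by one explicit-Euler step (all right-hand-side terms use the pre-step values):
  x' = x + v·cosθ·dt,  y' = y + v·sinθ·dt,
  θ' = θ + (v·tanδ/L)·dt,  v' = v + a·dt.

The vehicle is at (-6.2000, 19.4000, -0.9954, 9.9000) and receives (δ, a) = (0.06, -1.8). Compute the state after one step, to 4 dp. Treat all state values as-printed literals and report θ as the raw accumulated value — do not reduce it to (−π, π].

(-5.3919, 18.1541, -0.9624, 9.6300)

x' = -6.2000 + 9.9000·cos(-0.9954)·0.15 = -5.3919
y' = 19.4000 + 9.9000·sin(-0.9954)·0.15 = 18.1541
θ' = -0.9954 + (9.9000/2.7)·tan(0.06)·0.15 = -0.9624
v' = 9.9000 − 1.8000·0.15 = 9.6300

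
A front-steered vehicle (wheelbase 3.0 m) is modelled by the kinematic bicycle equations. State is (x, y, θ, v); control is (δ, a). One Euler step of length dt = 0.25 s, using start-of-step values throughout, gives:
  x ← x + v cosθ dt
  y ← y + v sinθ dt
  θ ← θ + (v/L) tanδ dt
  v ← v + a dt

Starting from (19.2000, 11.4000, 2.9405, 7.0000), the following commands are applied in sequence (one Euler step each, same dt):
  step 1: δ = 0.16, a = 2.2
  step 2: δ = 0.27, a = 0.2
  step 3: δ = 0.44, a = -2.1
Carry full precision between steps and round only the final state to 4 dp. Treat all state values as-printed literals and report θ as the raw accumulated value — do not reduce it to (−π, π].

after step 1 (δ=0.16, a=2.2): (17.485264, 11.749545, 3.034638, 7.550000)
after step 2 (δ=0.27, a=0.2): (15.608550, 11.951037, 3.208765, 7.600000)
after step 3 (δ=0.44, a=-2.1): (13.712835, 11.823506, 3.506926, 7.075000)

(13.7128, 11.8235, 3.5069, 7.0750)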